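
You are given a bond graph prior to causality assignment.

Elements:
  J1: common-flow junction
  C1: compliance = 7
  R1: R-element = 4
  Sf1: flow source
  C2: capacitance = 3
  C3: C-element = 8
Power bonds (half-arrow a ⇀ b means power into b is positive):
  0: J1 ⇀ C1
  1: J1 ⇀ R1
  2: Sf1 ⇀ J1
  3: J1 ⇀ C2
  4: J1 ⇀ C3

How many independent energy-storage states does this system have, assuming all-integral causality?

3  (C1, C2, C3 all integral)

bond 2 |Sf1  (Sf1: flow source, stroke at near end)
bond 0 |J1  (1-jn J1 has f-setter on 2)
bond 1 |J1  (J1: bond 2 brought flow, rest push out)
bond 3 |J1  (J1 flow already set via bond 2)
bond 4 |J1  (1-jn J1 has f-setter on 2)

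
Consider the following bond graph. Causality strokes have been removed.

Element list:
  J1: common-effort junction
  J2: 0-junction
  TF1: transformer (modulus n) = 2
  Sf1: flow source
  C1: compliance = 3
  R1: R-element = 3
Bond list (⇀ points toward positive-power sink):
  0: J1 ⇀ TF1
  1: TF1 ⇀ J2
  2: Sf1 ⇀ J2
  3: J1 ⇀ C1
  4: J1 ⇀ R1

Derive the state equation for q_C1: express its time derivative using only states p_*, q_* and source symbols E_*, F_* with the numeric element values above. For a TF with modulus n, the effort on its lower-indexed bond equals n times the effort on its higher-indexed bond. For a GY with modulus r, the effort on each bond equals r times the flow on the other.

#2 stroke→Sf1  (Sf1 fixes flow; stroke at Sf1)
#1 stroke→J2  (only one effort-in slot at J2)
#0 stroke→TF1  (TF1 one-in-one-out from 1)
#3 stroke→J1  (C1 integral (e out))
#4 stroke→R1  (0-jn J1 has e-setter on 3)

dq_C1/dt = F_Sf1/2 - q_C1/9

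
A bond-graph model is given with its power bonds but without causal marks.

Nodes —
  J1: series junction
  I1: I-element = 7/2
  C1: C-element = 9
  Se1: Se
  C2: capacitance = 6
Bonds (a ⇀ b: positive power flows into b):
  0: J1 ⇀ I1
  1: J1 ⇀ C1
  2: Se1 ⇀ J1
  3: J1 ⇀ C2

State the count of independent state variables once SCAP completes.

bond 2 →J1  (Se1 (Se) sets effort on bond)
bond 0 →I1  (prefer integral on I1)
bond 1 →J1  (J1 flow already set via bond 0)
bond 3 →J1  (1-jn J1 has f-setter on 0)

3  (C1, C2, I1 all integral)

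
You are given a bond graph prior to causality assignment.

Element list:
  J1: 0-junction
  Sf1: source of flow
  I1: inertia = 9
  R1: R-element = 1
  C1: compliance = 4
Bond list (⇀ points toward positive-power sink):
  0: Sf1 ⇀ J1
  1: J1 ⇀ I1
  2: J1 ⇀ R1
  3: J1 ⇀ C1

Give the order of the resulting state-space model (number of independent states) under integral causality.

2  (C1, I1 all integral)

b0 stroke at Sf1  (Sf1 fixes flow; stroke at Sf1)
b1 stroke at I1  (prefer integral on I1)
b3 stroke at J1  (C1 integral (e out))
b2 stroke at R1  (common-e at J1 fixed by 3)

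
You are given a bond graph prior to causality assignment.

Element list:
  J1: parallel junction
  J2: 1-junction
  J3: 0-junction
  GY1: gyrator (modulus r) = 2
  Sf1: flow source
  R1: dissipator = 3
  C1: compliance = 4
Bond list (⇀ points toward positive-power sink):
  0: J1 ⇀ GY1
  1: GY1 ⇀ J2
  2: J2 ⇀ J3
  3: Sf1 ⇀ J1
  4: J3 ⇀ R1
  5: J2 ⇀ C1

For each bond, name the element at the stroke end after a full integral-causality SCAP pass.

β0 |J1
β1 |J2
β2 |J3
β3 |Sf1
β4 |R1
β5 |J2

bond 3 stroke at Sf1  (Sf1 fixes flow; stroke at Sf1)
bond 0 stroke at J1  (only one effort-in slot at J1)
bond 1 stroke at J2  (through GY1, causality inverts; strokes same side of GY1)
bond 5 stroke at J2  (C1 outputs effort q/C1)
bond 2 stroke at J3  (J2 needs exactly one f-in)
bond 4 stroke at R1  (0-jn J3 has e-setter on 2)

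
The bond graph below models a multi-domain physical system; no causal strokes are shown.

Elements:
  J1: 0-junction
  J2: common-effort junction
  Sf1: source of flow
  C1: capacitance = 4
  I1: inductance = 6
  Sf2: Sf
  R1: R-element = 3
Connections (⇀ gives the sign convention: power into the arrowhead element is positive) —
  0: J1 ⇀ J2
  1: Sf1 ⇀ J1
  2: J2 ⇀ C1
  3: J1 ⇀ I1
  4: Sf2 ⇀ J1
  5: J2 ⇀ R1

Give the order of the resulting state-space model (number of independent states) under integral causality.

bond 1 →Sf1  (source Sf1 imposes f)
bond 4 →Sf2  (Sf2: flow source, stroke at near end)
bond 2 →J2  (C1 outputs effort q/C1)
bond 0 →J1  (0-jn J2 has e-setter on 2)
bond 5 →R1  (0-jn J2 has e-setter on 2)
bond 3 →I1  (0-jn J1 has e-setter on 0)

2  (C1, I1 all integral)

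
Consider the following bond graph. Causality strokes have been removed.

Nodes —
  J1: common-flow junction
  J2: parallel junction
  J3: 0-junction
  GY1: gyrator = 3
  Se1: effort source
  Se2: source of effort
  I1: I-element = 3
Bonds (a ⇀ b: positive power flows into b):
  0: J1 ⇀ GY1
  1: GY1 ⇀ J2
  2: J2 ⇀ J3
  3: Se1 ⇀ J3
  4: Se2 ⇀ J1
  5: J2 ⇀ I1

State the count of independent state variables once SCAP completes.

1  (I1 all integral)

β3 stroke→J3  (Se1 fixes effort; stroke away)
β4 stroke→J1  (source Se2 imposes e)
β0 stroke→GY1  (only one flow-in slot at J1)
β2 stroke→J2  (J3 effort already set via bond 3)
β1 stroke→GY1  (through GY1, causality inverts; strokes same side of GY1)
β5 stroke→I1  (J2: bond 2 brought effort, rest push out)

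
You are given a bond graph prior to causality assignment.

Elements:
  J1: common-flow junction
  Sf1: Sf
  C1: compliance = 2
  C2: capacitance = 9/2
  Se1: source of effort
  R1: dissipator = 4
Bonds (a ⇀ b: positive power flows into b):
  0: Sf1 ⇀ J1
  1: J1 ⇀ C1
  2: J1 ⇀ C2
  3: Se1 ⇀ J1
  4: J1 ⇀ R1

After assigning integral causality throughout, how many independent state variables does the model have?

2  (C1, C2 all integral)

#0 stroke at Sf1  (Sf1 fixes flow; stroke at Sf1)
#3 stroke at J1  (Se1 fixes effort; stroke away)
#1 stroke at J1  (J1: bond 0 brought flow, rest push out)
#2 stroke at J1  (J1 flow already set via bond 0)
#4 stroke at J1  (common-f at J1 fixed by 0)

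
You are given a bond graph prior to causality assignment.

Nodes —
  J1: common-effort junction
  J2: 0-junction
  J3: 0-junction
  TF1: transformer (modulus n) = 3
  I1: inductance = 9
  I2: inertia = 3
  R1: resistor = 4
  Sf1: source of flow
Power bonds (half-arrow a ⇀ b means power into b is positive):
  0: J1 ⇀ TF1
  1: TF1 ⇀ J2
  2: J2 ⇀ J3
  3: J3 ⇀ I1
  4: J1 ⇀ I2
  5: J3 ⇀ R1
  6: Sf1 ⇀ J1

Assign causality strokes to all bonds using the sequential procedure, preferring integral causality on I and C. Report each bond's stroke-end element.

b0 stroke at J1
b1 stroke at TF1
b2 stroke at J2
b3 stroke at I1
b4 stroke at I2
b5 stroke at J3
b6 stroke at Sf1

β6 |Sf1  (Sf1 fixes flow; stroke at Sf1)
β3 |I1  (I1 integral (f out))
β4 |I2  (I2 integral (f out))
β0 |J1  (only one effort-in slot at J1)
β1 |TF1  (through TF1, causality passes straight; one stroke at TF1)
β2 |J2  (only one effort-in slot at J2)
β5 |J3  (J3 needs exactly one e-in)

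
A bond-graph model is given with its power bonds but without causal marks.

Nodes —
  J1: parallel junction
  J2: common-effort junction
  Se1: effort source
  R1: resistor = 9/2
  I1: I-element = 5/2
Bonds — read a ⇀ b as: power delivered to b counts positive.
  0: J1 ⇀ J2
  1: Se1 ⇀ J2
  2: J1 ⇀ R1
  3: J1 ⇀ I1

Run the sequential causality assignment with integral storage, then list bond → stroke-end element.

β0 stroke→J1
β1 stroke→J2
β2 stroke→R1
β3 stroke→I1

β1 stroke→J2  (Se1 fixes effort; stroke away)
β0 stroke→J1  (common-e at J2 fixed by 1)
β2 stroke→R1  (J1 effort already set via bond 0)
β3 stroke→I1  (J1 effort already set via bond 0)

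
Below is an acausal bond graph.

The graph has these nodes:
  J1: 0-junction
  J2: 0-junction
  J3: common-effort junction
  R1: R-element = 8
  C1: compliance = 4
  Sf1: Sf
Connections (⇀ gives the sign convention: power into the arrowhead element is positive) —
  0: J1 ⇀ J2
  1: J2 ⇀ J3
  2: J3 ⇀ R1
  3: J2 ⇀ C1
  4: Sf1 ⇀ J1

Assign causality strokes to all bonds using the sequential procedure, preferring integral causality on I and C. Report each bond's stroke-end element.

β0 |J1
β1 |J3
β2 |R1
β3 |J2
β4 |Sf1

#4 →Sf1  (Sf1 fixes flow; stroke at Sf1)
#0 →J1  (closing 0-jn rule on J1)
#3 →J2  (C1 outputs effort q/C1)
#1 →J3  (J2: bond 3 brought effort, rest push out)
#2 →R1  (J3: bond 1 brought effort, rest push out)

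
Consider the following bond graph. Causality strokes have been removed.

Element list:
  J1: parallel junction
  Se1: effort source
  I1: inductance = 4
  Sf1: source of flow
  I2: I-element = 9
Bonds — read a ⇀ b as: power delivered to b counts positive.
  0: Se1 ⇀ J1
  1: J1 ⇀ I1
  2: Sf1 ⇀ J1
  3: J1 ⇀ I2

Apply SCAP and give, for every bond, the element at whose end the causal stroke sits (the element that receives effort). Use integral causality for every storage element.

bond 0 |J1
bond 1 |I1
bond 2 |Sf1
bond 3 |I2

#0 stroke→J1  (Se1 (Se) sets effort on bond)
#2 stroke→Sf1  (Sf1 fixes flow; stroke at Sf1)
#1 stroke→I1  (J1 effort already set via bond 0)
#3 stroke→I2  (common-e at J1 fixed by 0)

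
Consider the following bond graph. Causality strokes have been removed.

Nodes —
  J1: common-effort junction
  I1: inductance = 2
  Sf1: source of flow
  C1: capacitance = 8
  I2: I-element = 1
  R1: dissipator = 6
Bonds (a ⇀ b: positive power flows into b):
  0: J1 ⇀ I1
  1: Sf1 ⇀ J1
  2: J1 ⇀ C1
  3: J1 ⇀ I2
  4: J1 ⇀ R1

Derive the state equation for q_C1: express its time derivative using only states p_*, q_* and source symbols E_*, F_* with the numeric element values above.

bond 1 |Sf1  (Sf1 fixes flow; stroke at Sf1)
bond 0 |I1  (prefer integral on I1)
bond 2 |J1  (C1 outputs effort q/C1)
bond 3 |I2  (J1: bond 2 brought effort, rest push out)
bond 4 |R1  (0-jn J1 has e-setter on 2)

dq_C1/dt = F_Sf1 - p_I1/2 - p_I2 - q_C1/48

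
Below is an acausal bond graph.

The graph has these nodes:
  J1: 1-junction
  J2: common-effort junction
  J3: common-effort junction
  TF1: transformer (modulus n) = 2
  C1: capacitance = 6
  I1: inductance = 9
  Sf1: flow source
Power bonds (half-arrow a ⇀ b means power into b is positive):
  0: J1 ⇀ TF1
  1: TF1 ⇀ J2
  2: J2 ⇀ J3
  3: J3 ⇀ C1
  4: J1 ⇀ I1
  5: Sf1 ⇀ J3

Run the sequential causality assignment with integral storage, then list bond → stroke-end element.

#0 →J1
#1 →TF1
#2 →J2
#3 →J3
#4 →I1
#5 →Sf1

b5 stroke at Sf1  (Sf1 (Sf) sets flow on bond)
b3 stroke at J3  (C1 outputs effort q/C1)
b2 stroke at J2  (J3: bond 3 brought effort, rest push out)
b1 stroke at TF1  (J2 effort already set via bond 2)
b0 stroke at J1  (TF TF1: opposite of bond 1)
b4 stroke at I1  (only one flow-in slot at J1)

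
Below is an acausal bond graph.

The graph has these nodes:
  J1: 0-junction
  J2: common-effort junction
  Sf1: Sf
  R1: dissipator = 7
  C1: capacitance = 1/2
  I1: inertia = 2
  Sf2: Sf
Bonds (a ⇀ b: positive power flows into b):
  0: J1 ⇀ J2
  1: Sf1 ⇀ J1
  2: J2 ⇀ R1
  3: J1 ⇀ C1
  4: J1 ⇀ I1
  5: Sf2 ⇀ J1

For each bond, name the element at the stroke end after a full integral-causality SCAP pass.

#0 →J2
#1 →Sf1
#2 →R1
#3 →J1
#4 →I1
#5 →Sf2

bond 1 stroke at Sf1  (Sf1: flow source, stroke at near end)
bond 5 stroke at Sf2  (Sf2 (Sf) sets flow on bond)
bond 3 stroke at J1  (prefer integral on C1)
bond 0 stroke at J2  (0-jn J1 has e-setter on 3)
bond 4 stroke at I1  (common-e at J1 fixed by 3)
bond 2 stroke at R1  (0-jn J2 has e-setter on 0)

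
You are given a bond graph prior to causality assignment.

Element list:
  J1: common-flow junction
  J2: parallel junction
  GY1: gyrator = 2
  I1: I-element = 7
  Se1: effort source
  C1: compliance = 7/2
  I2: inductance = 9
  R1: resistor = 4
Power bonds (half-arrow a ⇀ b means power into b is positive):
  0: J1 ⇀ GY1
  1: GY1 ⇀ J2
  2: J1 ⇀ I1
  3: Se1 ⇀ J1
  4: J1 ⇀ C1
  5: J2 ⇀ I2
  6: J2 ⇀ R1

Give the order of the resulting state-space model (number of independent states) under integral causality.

3  (C1, I1, I2 all integral)

b3 →J1  (Se1: effort source, stroke at far end)
b2 →I1  (I1: I, integral causality)
b0 →J1  (J1: bond 2 brought flow, rest push out)
b4 →J1  (J1 flow already set via bond 2)
b1 →J2  (through GY1, causality inverts; strokes same side of GY1)
b5 →I2  (J2 effort already set via bond 1)
b6 →R1  (common-e at J2 fixed by 1)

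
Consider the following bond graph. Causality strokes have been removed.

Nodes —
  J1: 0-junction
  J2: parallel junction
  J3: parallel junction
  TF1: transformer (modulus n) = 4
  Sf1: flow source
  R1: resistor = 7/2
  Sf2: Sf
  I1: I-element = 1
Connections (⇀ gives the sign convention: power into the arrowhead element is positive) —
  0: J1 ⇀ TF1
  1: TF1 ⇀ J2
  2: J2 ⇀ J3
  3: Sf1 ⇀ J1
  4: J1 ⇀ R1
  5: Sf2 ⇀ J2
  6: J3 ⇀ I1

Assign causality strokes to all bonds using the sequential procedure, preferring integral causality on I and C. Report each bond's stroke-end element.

β0 stroke→TF1
β1 stroke→J2
β2 stroke→J3
β3 stroke→Sf1
β4 stroke→J1
β5 stroke→Sf2
β6 stroke→I1

bond 3 |Sf1  (source Sf1 imposes f)
bond 5 |Sf2  (Sf2: flow source, stroke at near end)
bond 6 |I1  (prefer integral on I1)
bond 2 |J3  (closing 0-jn rule on J3)
bond 1 |J2  (only one effort-in slot at J2)
bond 0 |TF1  (TF1 one-in-one-out from 1)
bond 4 |J1  (J1 needs exactly one e-in)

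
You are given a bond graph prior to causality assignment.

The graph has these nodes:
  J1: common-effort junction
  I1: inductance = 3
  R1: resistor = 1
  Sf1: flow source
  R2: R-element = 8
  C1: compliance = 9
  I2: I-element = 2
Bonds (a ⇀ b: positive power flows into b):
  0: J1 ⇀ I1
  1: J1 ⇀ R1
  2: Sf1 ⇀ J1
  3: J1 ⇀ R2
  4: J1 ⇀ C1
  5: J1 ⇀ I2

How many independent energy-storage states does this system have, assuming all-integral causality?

3  (C1, I1, I2 all integral)

#2 stroke→Sf1  (source Sf1 imposes f)
#0 stroke→I1  (I1: I, integral causality)
#4 stroke→J1  (C1: C, integral causality)
#1 stroke→R1  (0-jn J1 has e-setter on 4)
#3 stroke→R2  (J1: bond 4 brought effort, rest push out)
#5 stroke→I2  (J1 effort already set via bond 4)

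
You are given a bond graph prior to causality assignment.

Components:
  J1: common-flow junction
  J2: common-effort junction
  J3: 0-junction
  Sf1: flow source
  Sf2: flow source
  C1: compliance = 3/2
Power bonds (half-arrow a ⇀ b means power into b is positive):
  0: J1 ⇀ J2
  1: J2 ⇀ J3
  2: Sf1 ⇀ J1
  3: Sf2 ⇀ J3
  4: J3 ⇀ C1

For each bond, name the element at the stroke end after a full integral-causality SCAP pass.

b0 |J1
b1 |J2
b2 |Sf1
b3 |Sf2
b4 |J3

#2 stroke→Sf1  (source Sf1 imposes f)
#3 stroke→Sf2  (source Sf2 imposes f)
#0 stroke→J1  (common-f at J1 fixed by 2)
#1 stroke→J2  (J2 needs exactly one e-in)
#4 stroke→J3  (J3 needs exactly one e-in)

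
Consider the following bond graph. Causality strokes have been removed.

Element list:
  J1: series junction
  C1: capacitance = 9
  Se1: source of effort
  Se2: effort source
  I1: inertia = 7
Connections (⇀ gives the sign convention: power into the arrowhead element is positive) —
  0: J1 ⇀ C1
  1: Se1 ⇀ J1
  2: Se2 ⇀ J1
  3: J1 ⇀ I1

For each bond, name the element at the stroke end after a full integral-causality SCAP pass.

bond 1 stroke at J1  (Se1: effort source, stroke at far end)
bond 2 stroke at J1  (Se2 fixes effort; stroke away)
bond 0 stroke at J1  (C1 integral (e out))
bond 3 stroke at I1  (closing 1-jn rule on J1)

bond 0 stroke→J1
bond 1 stroke→J1
bond 2 stroke→J1
bond 3 stroke→I1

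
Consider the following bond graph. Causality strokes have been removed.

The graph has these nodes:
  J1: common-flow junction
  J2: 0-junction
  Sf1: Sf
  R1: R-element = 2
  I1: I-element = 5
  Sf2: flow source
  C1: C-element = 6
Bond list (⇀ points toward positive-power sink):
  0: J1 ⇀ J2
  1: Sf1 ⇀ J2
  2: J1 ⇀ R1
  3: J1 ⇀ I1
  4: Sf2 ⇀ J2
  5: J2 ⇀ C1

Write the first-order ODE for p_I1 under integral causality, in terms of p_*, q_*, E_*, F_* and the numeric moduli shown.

dp_I1/dt = -2*p_I1/5 - q_C1/6

β1 |Sf1  (Sf1 (Sf) sets flow on bond)
β4 |Sf2  (Sf2 fixes flow; stroke at Sf2)
β3 |I1  (I1 outputs flow p/I1)
β0 |J1  (1-jn J1 has f-setter on 3)
β2 |J1  (J1 flow already set via bond 3)
β5 |J2  (J2: last free bond brings effort in)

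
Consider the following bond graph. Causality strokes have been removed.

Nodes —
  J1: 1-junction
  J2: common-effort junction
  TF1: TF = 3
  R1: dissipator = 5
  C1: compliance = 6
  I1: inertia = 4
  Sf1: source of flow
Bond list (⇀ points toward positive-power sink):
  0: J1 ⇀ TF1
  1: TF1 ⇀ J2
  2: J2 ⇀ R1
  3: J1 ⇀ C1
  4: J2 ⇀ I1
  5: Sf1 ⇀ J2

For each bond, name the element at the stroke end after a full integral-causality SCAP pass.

β5 |Sf1  (source Sf1 imposes f)
β3 |J1  (C1 outputs effort q/C1)
β0 |TF1  (closing 1-jn rule on J1)
β1 |J2  (TF TF1: opposite of bond 0)
β2 |R1  (J2: bond 1 brought effort, rest push out)
β4 |I1  (0-jn J2 has e-setter on 1)

#0 stroke at TF1
#1 stroke at J2
#2 stroke at R1
#3 stroke at J1
#4 stroke at I1
#5 stroke at Sf1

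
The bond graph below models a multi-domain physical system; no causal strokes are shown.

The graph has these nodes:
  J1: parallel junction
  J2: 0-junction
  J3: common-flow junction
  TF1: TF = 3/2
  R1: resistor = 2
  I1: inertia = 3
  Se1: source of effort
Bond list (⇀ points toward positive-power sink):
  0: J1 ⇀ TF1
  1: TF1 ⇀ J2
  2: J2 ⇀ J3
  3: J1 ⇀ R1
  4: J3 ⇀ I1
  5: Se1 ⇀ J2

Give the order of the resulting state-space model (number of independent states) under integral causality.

1  (I1 all integral)

bond 5 stroke→J2  (Se1 (Se) sets effort on bond)
bond 1 stroke→TF1  (J2 effort already set via bond 5)
bond 2 stroke→J3  (J2 effort already set via bond 5)
bond 4 stroke→I1  (only one flow-in slot at J3)
bond 0 stroke→J1  (through TF1, causality passes straight; one stroke at TF1)
bond 3 stroke→R1  (J1 effort already set via bond 0)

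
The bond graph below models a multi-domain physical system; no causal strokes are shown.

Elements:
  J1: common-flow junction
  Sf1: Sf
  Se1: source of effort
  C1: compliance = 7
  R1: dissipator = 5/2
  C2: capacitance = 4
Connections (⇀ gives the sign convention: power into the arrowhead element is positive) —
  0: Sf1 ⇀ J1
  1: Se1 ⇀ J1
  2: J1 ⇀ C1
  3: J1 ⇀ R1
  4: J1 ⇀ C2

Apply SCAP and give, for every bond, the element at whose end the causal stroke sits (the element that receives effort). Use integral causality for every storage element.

b0 |Sf1
b1 |J1
b2 |J1
b3 |J1
b4 |J1

b0 |Sf1  (Sf1 (Sf) sets flow on bond)
b1 |J1  (Se1: effort source, stroke at far end)
b2 |J1  (J1 flow already set via bond 0)
b3 |J1  (common-f at J1 fixed by 0)
b4 |J1  (J1: bond 0 brought flow, rest push out)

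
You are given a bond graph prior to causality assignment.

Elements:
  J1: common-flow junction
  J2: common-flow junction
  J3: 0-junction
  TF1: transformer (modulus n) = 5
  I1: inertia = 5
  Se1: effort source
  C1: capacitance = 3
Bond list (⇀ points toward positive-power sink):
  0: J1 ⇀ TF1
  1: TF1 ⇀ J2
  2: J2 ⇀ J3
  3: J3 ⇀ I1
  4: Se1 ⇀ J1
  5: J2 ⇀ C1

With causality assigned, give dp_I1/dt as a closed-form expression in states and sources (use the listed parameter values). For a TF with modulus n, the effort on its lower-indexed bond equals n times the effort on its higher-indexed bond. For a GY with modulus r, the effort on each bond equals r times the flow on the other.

dp_I1/dt = E_Se1/5 - q_C1/3

#4 stroke at J1  (source Se1 imposes e)
#0 stroke at TF1  (only one flow-in slot at J1)
#1 stroke at J2  (TF1: transformer flips bond 0)
#3 stroke at I1  (prefer integral on I1)
#2 stroke at J3  (closing 0-jn rule on J3)
#5 stroke at J2  (J2: bond 2 brought flow, rest push out)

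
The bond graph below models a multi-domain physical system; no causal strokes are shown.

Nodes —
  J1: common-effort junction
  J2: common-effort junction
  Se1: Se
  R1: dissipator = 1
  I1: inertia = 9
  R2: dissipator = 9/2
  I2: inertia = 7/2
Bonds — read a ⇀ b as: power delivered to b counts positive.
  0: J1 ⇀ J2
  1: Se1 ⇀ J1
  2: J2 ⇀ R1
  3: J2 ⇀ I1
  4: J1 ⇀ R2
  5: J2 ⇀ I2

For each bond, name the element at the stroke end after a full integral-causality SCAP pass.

bond 0 |J2
bond 1 |J1
bond 2 |R1
bond 3 |I1
bond 4 |R2
bond 5 |I2

#1 |J1  (Se1: effort source, stroke at far end)
#0 |J2  (J1: bond 1 brought effort, rest push out)
#4 |R2  (J1 effort already set via bond 1)
#2 |R1  (J2 effort already set via bond 0)
#3 |I1  (J2 effort already set via bond 0)
#5 |I2  (common-e at J2 fixed by 0)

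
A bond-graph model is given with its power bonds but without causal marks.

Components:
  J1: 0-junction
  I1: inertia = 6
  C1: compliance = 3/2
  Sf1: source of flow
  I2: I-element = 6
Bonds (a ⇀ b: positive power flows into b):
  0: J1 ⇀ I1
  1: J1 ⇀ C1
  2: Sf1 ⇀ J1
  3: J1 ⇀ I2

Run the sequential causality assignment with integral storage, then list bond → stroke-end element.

β2 stroke at Sf1  (Sf1 (Sf) sets flow on bond)
β0 stroke at I1  (I1: I, integral causality)
β1 stroke at J1  (C1 outputs effort q/C1)
β3 stroke at I2  (J1 effort already set via bond 1)

#0 stroke→I1
#1 stroke→J1
#2 stroke→Sf1
#3 stroke→I2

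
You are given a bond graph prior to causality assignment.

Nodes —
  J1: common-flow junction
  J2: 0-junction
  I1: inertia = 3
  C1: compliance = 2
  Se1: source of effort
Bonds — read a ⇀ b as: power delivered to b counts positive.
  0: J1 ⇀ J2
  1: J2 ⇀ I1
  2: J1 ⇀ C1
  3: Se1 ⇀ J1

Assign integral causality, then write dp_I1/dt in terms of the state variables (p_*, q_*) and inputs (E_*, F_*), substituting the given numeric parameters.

dp_I1/dt = E_Se1 - q_C1/2

bond 3 stroke→J1  (Se1: effort source, stroke at far end)
bond 1 stroke→I1  (I1: I, integral causality)
bond 0 stroke→J2  (J2 needs exactly one e-in)
bond 2 stroke→J1  (J1: bond 0 brought flow, rest push out)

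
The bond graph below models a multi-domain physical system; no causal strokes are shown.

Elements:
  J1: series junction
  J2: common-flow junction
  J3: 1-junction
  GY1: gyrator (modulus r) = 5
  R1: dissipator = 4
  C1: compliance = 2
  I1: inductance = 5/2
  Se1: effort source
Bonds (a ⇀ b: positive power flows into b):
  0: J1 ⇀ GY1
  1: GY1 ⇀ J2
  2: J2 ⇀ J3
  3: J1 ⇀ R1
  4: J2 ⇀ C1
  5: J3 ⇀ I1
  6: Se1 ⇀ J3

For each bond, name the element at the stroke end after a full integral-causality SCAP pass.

#6 stroke→J3  (Se1 (Se) sets effort on bond)
#4 stroke→J2  (prefer integral on C1)
#5 stroke→I1  (I1 integral (f out))
#2 stroke→J3  (1-jn J3 has f-setter on 5)
#1 stroke→J2  (1-jn J2 has f-setter on 2)
#0 stroke→J1  (GY1 both-in/both-out from 1)
#3 stroke→R1  (closing 1-jn rule on J1)

β0 |J1
β1 |J2
β2 |J3
β3 |R1
β4 |J2
β5 |I1
β6 |J3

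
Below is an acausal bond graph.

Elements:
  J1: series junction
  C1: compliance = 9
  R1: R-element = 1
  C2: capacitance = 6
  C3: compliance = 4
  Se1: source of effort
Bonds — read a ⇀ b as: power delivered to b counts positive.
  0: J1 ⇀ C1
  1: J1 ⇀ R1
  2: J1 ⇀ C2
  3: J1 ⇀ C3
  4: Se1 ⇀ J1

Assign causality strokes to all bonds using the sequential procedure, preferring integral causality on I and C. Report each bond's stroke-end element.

β4 stroke at J1  (source Se1 imposes e)
β0 stroke at J1  (prefer integral on C1)
β2 stroke at J1  (C2: C, integral causality)
β3 stroke at J1  (C3 integral (e out))
β1 stroke at R1  (closing 1-jn rule on J1)

bond 0 |J1
bond 1 |R1
bond 2 |J1
bond 3 |J1
bond 4 |J1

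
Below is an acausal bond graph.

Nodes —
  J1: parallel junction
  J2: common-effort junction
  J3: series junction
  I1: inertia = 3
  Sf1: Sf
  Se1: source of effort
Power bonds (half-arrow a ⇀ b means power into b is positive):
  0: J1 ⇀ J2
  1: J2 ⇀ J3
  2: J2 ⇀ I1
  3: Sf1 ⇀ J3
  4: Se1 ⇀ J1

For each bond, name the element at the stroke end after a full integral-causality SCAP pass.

#0 stroke→J2
#1 stroke→J3
#2 stroke→I1
#3 stroke→Sf1
#4 stroke→J1

b3 stroke at Sf1  (Sf1 fixes flow; stroke at Sf1)
b4 stroke at J1  (Se1: effort source, stroke at far end)
b0 stroke at J2  (0-jn J1 has e-setter on 4)
b1 stroke at J3  (0-jn J2 has e-setter on 0)
b2 stroke at I1  (0-jn J2 has e-setter on 0)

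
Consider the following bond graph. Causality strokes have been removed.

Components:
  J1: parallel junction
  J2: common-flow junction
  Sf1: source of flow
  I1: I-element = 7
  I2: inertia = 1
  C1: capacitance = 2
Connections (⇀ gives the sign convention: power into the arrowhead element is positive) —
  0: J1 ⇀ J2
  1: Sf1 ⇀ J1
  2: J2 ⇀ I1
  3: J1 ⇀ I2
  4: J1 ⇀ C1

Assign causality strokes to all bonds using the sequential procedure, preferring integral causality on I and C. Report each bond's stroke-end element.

bond 0 stroke at J2
bond 1 stroke at Sf1
bond 2 stroke at I1
bond 3 stroke at I2
bond 4 stroke at J1

bond 1 stroke at Sf1  (Sf1 fixes flow; stroke at Sf1)
bond 2 stroke at I1  (I1: I, integral causality)
bond 0 stroke at J2  (1-jn J2 has f-setter on 2)
bond 3 stroke at I2  (I2: I, integral causality)
bond 4 stroke at J1  (J1: last free bond brings effort in)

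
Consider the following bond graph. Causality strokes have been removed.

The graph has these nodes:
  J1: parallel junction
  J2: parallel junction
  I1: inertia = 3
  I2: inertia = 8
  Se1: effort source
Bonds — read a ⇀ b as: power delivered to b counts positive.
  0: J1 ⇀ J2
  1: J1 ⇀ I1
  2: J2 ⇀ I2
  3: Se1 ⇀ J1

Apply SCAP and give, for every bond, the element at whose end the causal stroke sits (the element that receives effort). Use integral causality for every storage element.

#0 stroke at J2
#1 stroke at I1
#2 stroke at I2
#3 stroke at J1

bond 3 stroke→J1  (Se1 fixes effort; stroke away)
bond 0 stroke→J2  (J1 effort already set via bond 3)
bond 1 stroke→I1  (0-jn J1 has e-setter on 3)
bond 2 stroke→I2  (common-e at J2 fixed by 0)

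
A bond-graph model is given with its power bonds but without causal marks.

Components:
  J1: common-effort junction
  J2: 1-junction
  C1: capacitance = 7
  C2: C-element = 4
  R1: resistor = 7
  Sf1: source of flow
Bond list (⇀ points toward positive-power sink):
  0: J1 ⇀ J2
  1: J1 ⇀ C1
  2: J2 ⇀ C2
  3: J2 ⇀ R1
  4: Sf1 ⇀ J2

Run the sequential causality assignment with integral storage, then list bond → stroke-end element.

b4 stroke at Sf1  (Sf1: flow source, stroke at near end)
b0 stroke at J2  (J2 flow already set via bond 4)
b2 stroke at J2  (1-jn J2 has f-setter on 4)
b3 stroke at J2  (common-f at J2 fixed by 4)
b1 stroke at J1  (J1: last free bond brings effort in)

#0 stroke→J2
#1 stroke→J1
#2 stroke→J2
#3 stroke→J2
#4 stroke→Sf1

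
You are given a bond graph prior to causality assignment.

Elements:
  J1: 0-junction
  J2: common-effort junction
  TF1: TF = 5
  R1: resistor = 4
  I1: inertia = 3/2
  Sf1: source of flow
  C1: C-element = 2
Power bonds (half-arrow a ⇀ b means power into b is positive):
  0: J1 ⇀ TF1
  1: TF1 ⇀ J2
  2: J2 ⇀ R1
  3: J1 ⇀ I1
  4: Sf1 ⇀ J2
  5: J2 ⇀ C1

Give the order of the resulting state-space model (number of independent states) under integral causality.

b4 stroke→Sf1  (Sf1 (Sf) sets flow on bond)
b3 stroke→I1  (prefer integral on I1)
b0 stroke→J1  (J1 needs exactly one e-in)
b1 stroke→TF1  (TF1: transformer flips bond 0)
b5 stroke→J2  (C1 integral (e out))
b2 stroke→R1  (J2: bond 5 brought effort, rest push out)

2  (C1, I1 all integral)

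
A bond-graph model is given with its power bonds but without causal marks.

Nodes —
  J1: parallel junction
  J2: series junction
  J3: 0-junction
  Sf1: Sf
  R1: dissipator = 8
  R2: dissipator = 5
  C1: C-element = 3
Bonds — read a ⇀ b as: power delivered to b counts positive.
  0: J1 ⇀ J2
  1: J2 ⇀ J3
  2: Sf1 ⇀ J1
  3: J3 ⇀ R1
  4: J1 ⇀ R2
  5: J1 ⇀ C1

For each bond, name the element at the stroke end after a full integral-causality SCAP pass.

b2 |Sf1  (Sf1 fixes flow; stroke at Sf1)
b5 |J1  (C1 integral (e out))
b0 |J2  (J1 effort already set via bond 5)
b4 |R2  (J1 effort already set via bond 5)
b1 |J3  (closing 1-jn rule on J2)
b3 |R1  (J3 effort already set via bond 1)

b0 →J2
b1 →J3
b2 →Sf1
b3 →R1
b4 →R2
b5 →J1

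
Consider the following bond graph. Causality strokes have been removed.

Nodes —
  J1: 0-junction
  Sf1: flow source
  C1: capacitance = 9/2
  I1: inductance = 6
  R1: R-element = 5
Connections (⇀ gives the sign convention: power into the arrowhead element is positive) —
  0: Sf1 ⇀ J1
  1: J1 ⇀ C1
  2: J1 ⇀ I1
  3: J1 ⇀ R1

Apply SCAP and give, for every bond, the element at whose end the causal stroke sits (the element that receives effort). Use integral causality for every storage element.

#0 stroke at Sf1  (source Sf1 imposes f)
#1 stroke at J1  (C1 outputs effort q/C1)
#2 stroke at I1  (common-e at J1 fixed by 1)
#3 stroke at R1  (0-jn J1 has e-setter on 1)

bond 0 stroke→Sf1
bond 1 stroke→J1
bond 2 stroke→I1
bond 3 stroke→R1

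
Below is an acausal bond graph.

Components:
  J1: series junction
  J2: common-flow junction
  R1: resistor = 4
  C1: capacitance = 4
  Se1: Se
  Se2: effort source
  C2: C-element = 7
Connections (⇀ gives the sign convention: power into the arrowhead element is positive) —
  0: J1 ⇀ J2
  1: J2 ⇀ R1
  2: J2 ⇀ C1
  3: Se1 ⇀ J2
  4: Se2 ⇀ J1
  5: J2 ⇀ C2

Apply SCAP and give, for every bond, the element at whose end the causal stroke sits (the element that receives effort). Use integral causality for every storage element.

β0 |J2
β1 |R1
β2 |J2
β3 |J2
β4 |J1
β5 |J2

b3 →J2  (Se1 (Se) sets effort on bond)
b4 →J1  (Se2: effort source, stroke at far end)
b0 →J2  (closing 1-jn rule on J1)
b2 →J2  (C1 outputs effort q/C1)
b5 →J2  (C2: C, integral causality)
b1 →R1  (J2 needs exactly one f-in)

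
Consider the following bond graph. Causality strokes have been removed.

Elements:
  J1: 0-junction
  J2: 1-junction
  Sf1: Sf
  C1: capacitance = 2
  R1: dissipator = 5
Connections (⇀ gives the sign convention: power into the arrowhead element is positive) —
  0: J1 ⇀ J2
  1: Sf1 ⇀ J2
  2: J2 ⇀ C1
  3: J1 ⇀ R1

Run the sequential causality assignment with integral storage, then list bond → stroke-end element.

#1 stroke→Sf1  (Sf1 fixes flow; stroke at Sf1)
#0 stroke→J2  (1-jn J2 has f-setter on 1)
#2 stroke→J2  (J2: bond 1 brought flow, rest push out)
#3 stroke→J1  (only one effort-in slot at J1)

β0 stroke at J2
β1 stroke at Sf1
β2 stroke at J2
β3 stroke at J1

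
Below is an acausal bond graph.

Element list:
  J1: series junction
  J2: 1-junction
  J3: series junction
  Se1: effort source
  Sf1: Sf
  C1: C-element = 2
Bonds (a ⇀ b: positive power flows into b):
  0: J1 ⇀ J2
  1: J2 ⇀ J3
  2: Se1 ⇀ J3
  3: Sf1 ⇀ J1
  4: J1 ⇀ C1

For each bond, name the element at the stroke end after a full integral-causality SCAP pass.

β0 stroke at J1
β1 stroke at J2
β2 stroke at J3
β3 stroke at Sf1
β4 stroke at J1

β2 stroke at J3  (Se1 fixes effort; stroke away)
β3 stroke at Sf1  (Sf1 fixes flow; stroke at Sf1)
β0 stroke at J1  (J1 flow already set via bond 3)
β4 stroke at J1  (common-f at J1 fixed by 3)
β1 stroke at J2  (J2: bond 0 brought flow, rest push out)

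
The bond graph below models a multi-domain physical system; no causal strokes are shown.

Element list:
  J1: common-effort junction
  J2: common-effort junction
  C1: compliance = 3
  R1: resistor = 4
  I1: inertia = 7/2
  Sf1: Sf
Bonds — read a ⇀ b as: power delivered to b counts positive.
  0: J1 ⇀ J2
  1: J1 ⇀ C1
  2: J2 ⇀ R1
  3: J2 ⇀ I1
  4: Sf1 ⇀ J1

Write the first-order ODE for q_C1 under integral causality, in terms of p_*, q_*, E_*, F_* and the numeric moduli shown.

bond 4 stroke→Sf1  (Sf1: flow source, stroke at near end)
bond 1 stroke→J1  (C1 outputs effort q/C1)
bond 0 stroke→J2  (common-e at J1 fixed by 1)
bond 2 stroke→R1  (J2 effort already set via bond 0)
bond 3 stroke→I1  (0-jn J2 has e-setter on 0)

dq_C1/dt = F_Sf1 - 2*p_I1/7 - q_C1/12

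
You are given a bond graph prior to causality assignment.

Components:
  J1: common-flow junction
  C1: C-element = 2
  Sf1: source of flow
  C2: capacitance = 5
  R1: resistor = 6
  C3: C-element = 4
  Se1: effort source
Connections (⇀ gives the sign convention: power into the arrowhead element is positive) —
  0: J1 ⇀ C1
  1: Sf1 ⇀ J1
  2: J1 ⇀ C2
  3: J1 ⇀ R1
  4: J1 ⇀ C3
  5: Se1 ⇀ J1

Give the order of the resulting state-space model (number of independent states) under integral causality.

#1 →Sf1  (Sf1: flow source, stroke at near end)
#5 →J1  (Se1: effort source, stroke at far end)
#0 →J1  (J1: bond 1 brought flow, rest push out)
#2 →J1  (common-f at J1 fixed by 1)
#3 →J1  (J1 flow already set via bond 1)
#4 →J1  (1-jn J1 has f-setter on 1)

3  (C1, C2, C3 all integral)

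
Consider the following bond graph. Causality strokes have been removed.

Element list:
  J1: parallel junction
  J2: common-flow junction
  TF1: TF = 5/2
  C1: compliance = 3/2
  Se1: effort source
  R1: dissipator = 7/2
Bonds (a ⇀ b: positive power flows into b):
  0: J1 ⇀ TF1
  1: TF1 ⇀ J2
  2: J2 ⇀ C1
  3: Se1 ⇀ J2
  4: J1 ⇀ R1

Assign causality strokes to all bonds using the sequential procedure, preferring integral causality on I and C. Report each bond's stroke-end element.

b0 |J1
b1 |TF1
b2 |J2
b3 |J2
b4 |R1

bond 3 |J2  (Se1: effort source, stroke at far end)
bond 2 |J2  (C1 integral (e out))
bond 1 |TF1  (only one flow-in slot at J2)
bond 0 |J1  (TF1: transformer flips bond 1)
bond 4 |R1  (J1: bond 0 brought effort, rest push out)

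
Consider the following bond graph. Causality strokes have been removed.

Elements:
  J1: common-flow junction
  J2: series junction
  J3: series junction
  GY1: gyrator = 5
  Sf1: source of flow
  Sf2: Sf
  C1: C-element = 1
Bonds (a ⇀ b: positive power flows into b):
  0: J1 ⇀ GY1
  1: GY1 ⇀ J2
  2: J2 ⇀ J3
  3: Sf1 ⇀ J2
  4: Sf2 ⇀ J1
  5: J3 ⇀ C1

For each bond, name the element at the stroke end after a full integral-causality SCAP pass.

#3 →Sf1  (Sf1 fixes flow; stroke at Sf1)
#4 →Sf2  (Sf2 fixes flow; stroke at Sf2)
#0 →J1  (common-f at J1 fixed by 4)
#1 →J2  (1-jn J2 has f-setter on 3)
#2 →J2  (common-f at J2 fixed by 3)
#5 →J3  (1-jn J3 has f-setter on 2)

bond 0 stroke→J1
bond 1 stroke→J2
bond 2 stroke→J2
bond 3 stroke→Sf1
bond 4 stroke→Sf2
bond 5 stroke→J3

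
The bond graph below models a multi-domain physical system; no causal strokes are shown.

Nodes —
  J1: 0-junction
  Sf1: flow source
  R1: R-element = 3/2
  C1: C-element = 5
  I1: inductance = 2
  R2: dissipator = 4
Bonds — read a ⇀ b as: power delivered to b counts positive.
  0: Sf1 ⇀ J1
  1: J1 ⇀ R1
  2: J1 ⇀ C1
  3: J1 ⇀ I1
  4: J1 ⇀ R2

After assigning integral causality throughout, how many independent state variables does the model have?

#0 stroke→Sf1  (Sf1 fixes flow; stroke at Sf1)
#2 stroke→J1  (C1 integral (e out))
#1 stroke→R1  (J1: bond 2 brought effort, rest push out)
#3 stroke→I1  (J1 effort already set via bond 2)
#4 stroke→R2  (J1 effort already set via bond 2)

2  (C1, I1 all integral)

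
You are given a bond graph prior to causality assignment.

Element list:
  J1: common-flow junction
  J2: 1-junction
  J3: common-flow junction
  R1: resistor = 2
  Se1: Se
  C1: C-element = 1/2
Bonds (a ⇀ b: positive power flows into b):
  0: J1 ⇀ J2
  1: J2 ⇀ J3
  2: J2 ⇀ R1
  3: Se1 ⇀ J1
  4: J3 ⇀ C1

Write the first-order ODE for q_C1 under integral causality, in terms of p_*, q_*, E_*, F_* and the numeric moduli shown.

dq_C1/dt = E_Se1/2 - q_C1

bond 3 |J1  (Se1 (Se) sets effort on bond)
bond 0 |J2  (J1: last free bond brings flow in)
bond 4 |J3  (C1 outputs effort q/C1)
bond 1 |J2  (J3: last free bond brings flow in)
bond 2 |R1  (J2 needs exactly one f-in)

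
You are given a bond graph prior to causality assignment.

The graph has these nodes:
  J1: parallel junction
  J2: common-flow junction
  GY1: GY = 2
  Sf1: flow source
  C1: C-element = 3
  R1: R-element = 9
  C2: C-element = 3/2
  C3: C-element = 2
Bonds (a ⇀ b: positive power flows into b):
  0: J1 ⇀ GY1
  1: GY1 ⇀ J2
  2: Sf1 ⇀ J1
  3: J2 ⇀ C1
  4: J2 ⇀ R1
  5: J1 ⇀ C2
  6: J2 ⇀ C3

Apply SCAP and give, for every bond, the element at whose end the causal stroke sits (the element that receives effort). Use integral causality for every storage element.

#2 →Sf1  (source Sf1 imposes f)
#3 →J2  (prefer integral on C1)
#5 →J1  (C2: C, integral causality)
#0 →GY1  (common-e at J1 fixed by 5)
#1 →GY1  (GY GY1: same side as bond 0)
#4 →J2  (1-jn J2 has f-setter on 1)
#6 →J2  (J2: bond 1 brought flow, rest push out)

b0 →GY1
b1 →GY1
b2 →Sf1
b3 →J2
b4 →J2
b5 →J1
b6 →J2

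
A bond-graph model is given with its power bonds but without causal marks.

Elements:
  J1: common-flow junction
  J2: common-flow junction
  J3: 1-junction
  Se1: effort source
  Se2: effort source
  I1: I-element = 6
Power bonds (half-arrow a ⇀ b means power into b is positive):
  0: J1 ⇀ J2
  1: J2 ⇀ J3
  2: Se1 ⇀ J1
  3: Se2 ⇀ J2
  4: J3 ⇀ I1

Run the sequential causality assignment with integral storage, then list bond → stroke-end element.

#0 →J2
#1 →J3
#2 →J1
#3 →J2
#4 →I1

#2 stroke at J1  (Se1: effort source, stroke at far end)
#3 stroke at J2  (Se2 (Se) sets effort on bond)
#0 stroke at J2  (only one flow-in slot at J1)
#1 stroke at J3  (J2: last free bond brings flow in)
#4 stroke at I1  (closing 1-jn rule on J3)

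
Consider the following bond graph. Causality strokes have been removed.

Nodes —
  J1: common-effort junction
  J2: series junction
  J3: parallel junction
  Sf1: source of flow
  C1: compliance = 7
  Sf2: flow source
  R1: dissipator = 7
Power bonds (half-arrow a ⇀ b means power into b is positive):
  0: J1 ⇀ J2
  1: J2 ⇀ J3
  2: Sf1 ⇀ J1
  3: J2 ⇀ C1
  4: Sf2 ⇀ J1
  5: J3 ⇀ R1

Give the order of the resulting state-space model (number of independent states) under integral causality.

bond 2 stroke→Sf1  (Sf1 fixes flow; stroke at Sf1)
bond 4 stroke→Sf2  (Sf2: flow source, stroke at near end)
bond 0 stroke→J1  (J1: last free bond brings effort in)
bond 1 stroke→J2  (J2: bond 0 brought flow, rest push out)
bond 3 stroke→J2  (J2: bond 0 brought flow, rest push out)
bond 5 stroke→J3  (closing 0-jn rule on J3)

1  (C1 all integral)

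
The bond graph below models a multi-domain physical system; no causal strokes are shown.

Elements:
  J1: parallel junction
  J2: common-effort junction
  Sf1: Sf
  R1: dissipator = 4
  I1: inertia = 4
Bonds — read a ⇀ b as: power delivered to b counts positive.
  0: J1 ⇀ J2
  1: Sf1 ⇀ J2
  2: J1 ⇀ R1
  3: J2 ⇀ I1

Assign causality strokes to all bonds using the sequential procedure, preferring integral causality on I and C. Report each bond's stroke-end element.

b0 stroke→J2
b1 stroke→Sf1
b2 stroke→J1
b3 stroke→I1

β1 →Sf1  (Sf1: flow source, stroke at near end)
β3 →I1  (I1: I, integral causality)
β0 →J2  (J2: last free bond brings effort in)
β2 →J1  (only one effort-in slot at J1)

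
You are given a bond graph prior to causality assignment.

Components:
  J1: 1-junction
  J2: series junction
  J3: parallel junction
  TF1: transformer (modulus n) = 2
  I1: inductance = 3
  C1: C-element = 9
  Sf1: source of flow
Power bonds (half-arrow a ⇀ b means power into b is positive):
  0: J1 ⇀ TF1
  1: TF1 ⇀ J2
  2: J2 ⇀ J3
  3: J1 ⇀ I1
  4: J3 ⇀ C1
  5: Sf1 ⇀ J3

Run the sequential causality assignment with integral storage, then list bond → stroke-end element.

β0 |J1
β1 |TF1
β2 |J2
β3 |I1
β4 |J3
β5 |Sf1

bond 5 →Sf1  (source Sf1 imposes f)
bond 3 →I1  (I1 integral (f out))
bond 0 →J1  (1-jn J1 has f-setter on 3)
bond 1 →TF1  (TF1: transformer flips bond 0)
bond 2 →J2  (J2: bond 1 brought flow, rest push out)
bond 4 →J3  (closing 0-jn rule on J3)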